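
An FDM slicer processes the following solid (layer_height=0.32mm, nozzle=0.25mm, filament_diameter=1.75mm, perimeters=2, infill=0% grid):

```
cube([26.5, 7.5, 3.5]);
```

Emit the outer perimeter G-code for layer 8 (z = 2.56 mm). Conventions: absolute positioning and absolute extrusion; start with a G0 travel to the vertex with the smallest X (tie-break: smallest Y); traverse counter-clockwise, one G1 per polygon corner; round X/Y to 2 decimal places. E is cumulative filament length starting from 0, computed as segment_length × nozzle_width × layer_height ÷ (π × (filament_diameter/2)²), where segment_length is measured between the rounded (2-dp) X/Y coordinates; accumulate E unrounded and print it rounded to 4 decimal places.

G0 X0.00 Y0.00 Z2.56
G1 X26.50 Y0.00 E0.8814
G1 X26.50 Y7.50 E1.1308
G1 X0.00 Y7.50 E2.0122
G1 X0.00 Y0.00 E2.2617

At z = 2.56 mm: the cube (footprint 26.5×7.5) is included at this height. The outline is a single polygon with 4 vertices. Extrusion per mm of travel: 0.25 × 0.32 / (π × 0.875²) = 0.033260. Accumulating E over each segment gives final E = 2.2617.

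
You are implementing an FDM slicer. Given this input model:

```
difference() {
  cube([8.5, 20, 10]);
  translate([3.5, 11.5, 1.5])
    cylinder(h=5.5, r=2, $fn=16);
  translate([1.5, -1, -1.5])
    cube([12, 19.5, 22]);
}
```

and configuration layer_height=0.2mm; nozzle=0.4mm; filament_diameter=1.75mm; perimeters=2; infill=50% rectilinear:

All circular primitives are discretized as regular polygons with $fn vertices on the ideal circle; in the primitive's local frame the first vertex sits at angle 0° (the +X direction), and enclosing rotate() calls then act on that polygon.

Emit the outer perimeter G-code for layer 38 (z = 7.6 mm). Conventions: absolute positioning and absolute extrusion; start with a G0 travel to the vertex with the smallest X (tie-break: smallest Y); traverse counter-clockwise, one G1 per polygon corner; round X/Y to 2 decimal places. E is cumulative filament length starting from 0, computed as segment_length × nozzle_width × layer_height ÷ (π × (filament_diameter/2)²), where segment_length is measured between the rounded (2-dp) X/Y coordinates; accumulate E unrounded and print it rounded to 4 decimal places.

At z = 7.6 mm: the cube is present — its section is the full 8.5×20 rectangle; the cylinder at (3.5, 11.5) is absent (z outside [1.5, 7]); the 12×19.5 cube at (1.5, -1) contributes its full rectangle; Subtracting the remaining from the first: starting from the 8.5×20 cube, the 12×19.5 cube at (1.5, -1) partially overlaps it — only the 129.50 mm² overlap (of its 234.00 mm²) is removed, clipping the outline — 1 connected region. The outline is a single polygon with 6 vertices. Extrusion per mm of travel: 0.4 × 0.2 / (π × 0.875²) = 0.033260. Accumulating E over each segment gives final E = 1.8958.

G0 X0.00 Y0.00 Z7.60
G1 X1.50 Y0.00 E0.0499
G1 X1.50 Y18.50 E0.6652
G1 X8.50 Y18.50 E0.8980
G1 X8.50 Y20.00 E0.9479
G1 X0.00 Y20.00 E1.2306
G1 X0.00 Y0.00 E1.8958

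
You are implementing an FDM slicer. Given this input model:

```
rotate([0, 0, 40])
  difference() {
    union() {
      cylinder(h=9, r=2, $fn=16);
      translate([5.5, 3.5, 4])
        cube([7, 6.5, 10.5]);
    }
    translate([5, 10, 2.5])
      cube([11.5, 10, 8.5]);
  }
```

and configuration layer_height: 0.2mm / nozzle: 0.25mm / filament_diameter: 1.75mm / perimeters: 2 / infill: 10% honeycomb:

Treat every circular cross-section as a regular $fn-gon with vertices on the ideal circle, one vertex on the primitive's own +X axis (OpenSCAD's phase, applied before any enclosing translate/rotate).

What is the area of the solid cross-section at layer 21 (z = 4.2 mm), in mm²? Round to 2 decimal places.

57.75 mm²

At z = 4.2 mm: the r=2 cylinder gives a regular 16-gon of circumradius 2 (constant along its height) (area = (16/2)·2.000²·sin(360°/16) = 12.25 mm²); the cube at (5.5, 3.5) (footprint 7×6.5) is included at this height (area 45.50 mm²); Taking the union: the 2 present regions are separate (no shared area or edge), so areas and boundary lengths simply add and each stays a separate island — area = 57.75 mm²; the cube at (5, 10) (footprint 11.5×10) is included at this height (area 115.00 mm²); After the difference (first − rest): starting from that combined region (57.75 mm²), the 11.5×10 cube at (5, 10) misses the remaining region (no effect) — area = 57.75 mm²; (whole slice rotated 40° about Z — lengths, areas and connectivity unchanged). Overall, the cross-section has 2 separate islands. Net area = 57.75 mm².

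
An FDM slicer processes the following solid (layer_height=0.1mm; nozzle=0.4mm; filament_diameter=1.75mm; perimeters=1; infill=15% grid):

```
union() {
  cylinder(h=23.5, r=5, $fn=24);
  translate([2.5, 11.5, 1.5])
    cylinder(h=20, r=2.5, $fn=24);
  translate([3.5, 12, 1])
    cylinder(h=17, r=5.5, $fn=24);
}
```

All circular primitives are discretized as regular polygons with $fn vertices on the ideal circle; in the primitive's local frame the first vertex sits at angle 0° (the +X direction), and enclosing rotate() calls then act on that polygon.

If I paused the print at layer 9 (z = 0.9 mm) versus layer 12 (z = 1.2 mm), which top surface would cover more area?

layer 12 (z = 1.2 mm)

Layer 9 (z = 0.9): the cylinder: section is a regular 24-gon, circumradius r=5 (area = (24/2)·5.000²·sin(360°/24) = 77.65 mm²); the cylinder at (2.5, 11.5) is absent (z outside [1.5, 21.5]); the cylinder at (3.5, 12) is absent (z outside [1, 18]); Combining (union): only the r=5 cylinder is present, so the union is just that shape — area = 77.65 mm². So its area = 77.65 mm². Layer 12 (z = 1.2): the r=5 cylinder gives a regular 24-gon of circumradius 5 (constant along its height) (area = (24/2)·5.000²·sin(360°/24) = 77.65 mm²); the cylinder at (2.5, 11.5) is not intersected at this z (z outside [1.5, 21.5]); the r=5.5 cylinder at (3.5, 12) gives a regular 24-gon of circumradius 5.5 (constant along its height) (area = (24/2)·5.500²·sin(360°/24) = 93.95 mm²); Merging all regions: the 2 present regions are separate (no shared area or edge), so areas and boundary lengths simply add and each stays a separate island — area = 171.60 mm². So its area = 171.60 mm². Layer 12 is larger (171.60 vs 77.65 mm²).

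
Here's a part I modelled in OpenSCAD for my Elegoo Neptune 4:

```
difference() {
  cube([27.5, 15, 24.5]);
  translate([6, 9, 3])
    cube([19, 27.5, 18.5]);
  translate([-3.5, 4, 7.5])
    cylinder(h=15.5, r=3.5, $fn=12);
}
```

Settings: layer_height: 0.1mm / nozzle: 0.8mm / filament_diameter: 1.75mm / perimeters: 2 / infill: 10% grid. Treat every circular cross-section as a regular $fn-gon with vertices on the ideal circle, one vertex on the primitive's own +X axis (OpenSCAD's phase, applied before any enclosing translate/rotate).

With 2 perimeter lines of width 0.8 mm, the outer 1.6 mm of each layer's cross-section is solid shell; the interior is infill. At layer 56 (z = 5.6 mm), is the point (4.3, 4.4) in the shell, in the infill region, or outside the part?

infill

At z = 5.6 mm: the 27.5×15 cube contributes its full rectangle; the cube at (6, 9) is present — its section is the full 19×27.5 rectangle; the cylinder at (-3.5, 4) does not reach this height (z outside [7.5, 23]); Subtracting the remaining from the first: starting from the 27.5×15 cube, the 19×27.5 cube at (6, 9) partially overlaps it — only the 114.00 mm² overlap (of its 522.50 mm²) is removed, clipping the outline — 1 connected region. Overall, the cross-section is a single solid region. The nearest boundary edge runs (0.00, 0.00)→(0.00, 15.00); distance from the point to it = 4.30 mm. The point is inside the cross-section and 4.30 mm from the nearest boundary — more than the 1.6 mm shell width (2 × 0.8), so it's in the infill interior.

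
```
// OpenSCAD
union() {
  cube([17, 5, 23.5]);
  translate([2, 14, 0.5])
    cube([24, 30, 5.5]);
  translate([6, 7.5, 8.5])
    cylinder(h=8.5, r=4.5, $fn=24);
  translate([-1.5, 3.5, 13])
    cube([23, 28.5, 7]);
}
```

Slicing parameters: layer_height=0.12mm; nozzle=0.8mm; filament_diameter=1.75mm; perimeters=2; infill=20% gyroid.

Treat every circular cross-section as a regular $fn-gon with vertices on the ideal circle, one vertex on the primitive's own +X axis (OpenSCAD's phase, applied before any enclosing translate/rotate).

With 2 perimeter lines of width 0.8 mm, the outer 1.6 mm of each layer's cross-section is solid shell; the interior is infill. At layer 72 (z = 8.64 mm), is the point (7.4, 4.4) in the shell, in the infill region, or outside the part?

infill

At z = 8.64 mm: the cube is present — its section is the full 17×5 rectangle; the cube at (2, 14) does not reach this height (z outside [0.5, 6]); the cylinder at (6, 7.5): section is a regular 24-gon, circumradius r=4.5; the cube at (-1.5, 3.5) does not reach this height (z outside [13, 20]); Combining (union): the regions partially overlap (shared area 10.30 mm²), so overlapping operands fuse into one piece — 1 connected region. Overall, the cross-section is a single solid region. The nearest boundary edge runs (9.90, 5.25)→(9.71, 5.00); distance from the point to it = 2.38 mm. The point is inside the cross-section and 2.38 mm from the nearest boundary — more than the 1.6 mm shell width (2 × 0.8), so it's in the infill interior.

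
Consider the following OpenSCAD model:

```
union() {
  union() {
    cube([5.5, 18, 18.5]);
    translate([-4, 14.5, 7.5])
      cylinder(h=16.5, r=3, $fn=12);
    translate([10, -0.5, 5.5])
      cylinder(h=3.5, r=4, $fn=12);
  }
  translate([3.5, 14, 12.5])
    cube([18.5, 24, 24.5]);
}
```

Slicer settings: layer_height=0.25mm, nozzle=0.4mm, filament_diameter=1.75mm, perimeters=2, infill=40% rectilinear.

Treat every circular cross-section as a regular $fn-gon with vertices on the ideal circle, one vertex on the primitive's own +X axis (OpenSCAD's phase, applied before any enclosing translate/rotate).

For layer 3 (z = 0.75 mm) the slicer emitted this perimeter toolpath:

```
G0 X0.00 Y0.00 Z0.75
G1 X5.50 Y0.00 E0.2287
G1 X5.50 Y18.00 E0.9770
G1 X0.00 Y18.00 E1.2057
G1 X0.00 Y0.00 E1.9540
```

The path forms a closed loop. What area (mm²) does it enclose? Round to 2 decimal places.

Apply the shoelace formula to the sequence of (X, Y) vertices; enclosed area = 99.00 mm².

99.00 mm²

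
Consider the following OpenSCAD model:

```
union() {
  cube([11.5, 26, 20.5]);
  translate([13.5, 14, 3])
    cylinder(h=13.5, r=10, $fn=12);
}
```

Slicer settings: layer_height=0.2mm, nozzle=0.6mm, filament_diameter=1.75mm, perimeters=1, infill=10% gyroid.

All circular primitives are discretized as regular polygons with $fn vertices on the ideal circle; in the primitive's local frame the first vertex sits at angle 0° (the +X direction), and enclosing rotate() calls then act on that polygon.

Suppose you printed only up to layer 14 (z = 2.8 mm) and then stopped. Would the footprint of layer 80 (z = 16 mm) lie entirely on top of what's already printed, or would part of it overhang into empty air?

Compare the two slices. At z = 2.8: the cube is present — its section is the full 11.5×26 rectangle (area 299.00 mm²); the cylinder at (13.5, 14) is not intersected at this z (z outside [3, 16.5]); Taking the union: only the 11.5×26 cube is present, so the union is just that shape — area = 299.00 mm². At z = 16: the 11.5×26 cube contributes its full rectangle (area 299.00 mm²); the cylinder at (13.5, 14): section is a regular 12-gon, circumradius r=10 (area = (12/2)·10.000²·sin(360°/12) = 300.00 mm²); Merging all regions: the regions partially overlap — summed areas 599.00 mm² minus the doubly-counted overlap 111.07 mm² gives 487.93 mm² — area = 487.93 mm². Checking containment: at z = 16 the cross-section extends beyond the z = 2.8 cross-section by about 188.93 mm².

part overhangs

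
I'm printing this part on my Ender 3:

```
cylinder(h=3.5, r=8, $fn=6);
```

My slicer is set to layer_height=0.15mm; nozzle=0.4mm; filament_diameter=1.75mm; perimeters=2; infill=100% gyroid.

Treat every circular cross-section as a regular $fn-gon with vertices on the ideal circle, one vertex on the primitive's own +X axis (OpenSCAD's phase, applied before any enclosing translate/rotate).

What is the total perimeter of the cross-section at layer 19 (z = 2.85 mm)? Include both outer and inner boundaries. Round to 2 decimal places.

At z = 2.85 mm: the r=8 cylinder contributes a regular 6-gon of circumradius 8 (perimeter = 2·6·8.000·sin(180°/6) = 48.00 mm). Overall, the cross-section is a single solid region. Total boundary length (outer) = 48.00 mm.

48.00 mm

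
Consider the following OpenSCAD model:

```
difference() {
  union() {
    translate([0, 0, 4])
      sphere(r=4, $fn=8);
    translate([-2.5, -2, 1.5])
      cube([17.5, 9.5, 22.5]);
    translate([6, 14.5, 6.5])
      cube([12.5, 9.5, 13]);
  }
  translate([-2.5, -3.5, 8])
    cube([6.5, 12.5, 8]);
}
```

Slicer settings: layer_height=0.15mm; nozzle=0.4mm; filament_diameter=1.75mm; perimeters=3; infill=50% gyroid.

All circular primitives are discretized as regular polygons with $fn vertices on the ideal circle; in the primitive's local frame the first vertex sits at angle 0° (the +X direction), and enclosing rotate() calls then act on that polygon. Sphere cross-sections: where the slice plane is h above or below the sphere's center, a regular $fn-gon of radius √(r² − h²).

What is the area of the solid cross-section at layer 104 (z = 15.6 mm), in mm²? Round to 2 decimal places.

223.25 mm²

At z = 15.6 mm: the sphere does not reach this height (|z−center|=11.600 > r=4); the cube at (-2.5, -2) is present — its section is the full 17.5×9.5 rectangle (area 166.25 mm²); the cube at (6, 14.5) is present — its section is the full 12.5×9.5 rectangle (area 118.75 mm²); Taking the union: the 2 present regions are separate (no shared area or edge), so areas and boundary lengths simply add and each stays a separate island — area = 285.00 mm²; the 6.5×12.5 cube at (-2.5, -3.5) contributes its full rectangle (area 81.25 mm²); After the difference (first − rest): starting from that combined region (285.00 mm²), the 6.5×12.5 cube at (-2.5, -3.5) partially overlaps it — only the 61.75 mm² overlap (of its 81.25 mm²) is removed, clipping the outline — area = 223.25 mm². Overall, the cross-section has 2 separate islands. Net area = 223.25 mm².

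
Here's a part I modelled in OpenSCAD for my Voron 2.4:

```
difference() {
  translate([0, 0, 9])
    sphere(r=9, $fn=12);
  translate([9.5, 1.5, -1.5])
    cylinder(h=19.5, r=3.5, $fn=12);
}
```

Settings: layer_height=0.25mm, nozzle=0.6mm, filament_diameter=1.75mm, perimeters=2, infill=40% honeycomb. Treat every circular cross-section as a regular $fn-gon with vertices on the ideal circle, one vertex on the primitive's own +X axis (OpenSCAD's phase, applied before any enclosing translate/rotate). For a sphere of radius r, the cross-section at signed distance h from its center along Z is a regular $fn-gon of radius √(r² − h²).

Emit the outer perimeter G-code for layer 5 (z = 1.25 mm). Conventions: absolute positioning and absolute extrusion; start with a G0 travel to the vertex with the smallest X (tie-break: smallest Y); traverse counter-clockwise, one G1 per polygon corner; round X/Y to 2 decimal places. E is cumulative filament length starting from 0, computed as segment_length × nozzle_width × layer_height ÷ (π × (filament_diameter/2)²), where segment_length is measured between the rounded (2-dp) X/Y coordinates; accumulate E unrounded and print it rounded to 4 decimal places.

At z = 1.25 mm: the r=9 sphere slices to a regular 12-gon of circumradius 4.576 (√(r²−h²) with h=7.75 from center); the cylinder at (9.5, 1.5): section is a regular 12-gon, circumradius r=3.5; After the difference (first − rest): starting from the r=9 sphere, the r=3.5 cylinder at (9.5, 1.5) misses the remaining region (no effect) — 1 connected region. The outline is a single polygon with 12 vertices. Extrusion per mm of travel: 0.6 × 0.25 / (π × 0.875²) = 0.062363. Accumulating E over each segment gives final E = 1.7728.

G0 X-4.58 Y0.00 Z1.25
G1 X-3.96 Y-2.29 E0.1480
G1 X-2.29 Y-3.96 E0.2952
G1 X0.00 Y-4.58 E0.4432
G1 X2.29 Y-3.96 E0.5911
G1 X3.96 Y-2.29 E0.7384
G1 X4.58 Y0.00 E0.8864
G1 X3.96 Y2.29 E1.0343
G1 X2.29 Y3.96 E1.1816
G1 X0.00 Y4.58 E1.3296
G1 X-2.29 Y3.96 E1.4775
G1 X-3.96 Y2.29 E1.6248
G1 X-4.58 Y0.00 E1.7728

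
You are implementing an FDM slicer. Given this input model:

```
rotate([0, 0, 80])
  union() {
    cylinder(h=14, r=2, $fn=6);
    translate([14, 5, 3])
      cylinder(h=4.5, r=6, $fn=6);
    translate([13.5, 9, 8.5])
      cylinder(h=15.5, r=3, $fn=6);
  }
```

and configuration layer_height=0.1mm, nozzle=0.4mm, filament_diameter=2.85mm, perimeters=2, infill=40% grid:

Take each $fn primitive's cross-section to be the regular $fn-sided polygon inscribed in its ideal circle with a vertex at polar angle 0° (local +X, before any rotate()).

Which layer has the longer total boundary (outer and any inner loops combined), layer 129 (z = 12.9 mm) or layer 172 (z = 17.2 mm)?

layer 129 (z = 12.9 mm)

Layer 129 (z = 12.9): the r=2 cylinder contributes a regular 6-gon of circumradius 2 (perimeter = 2·6·2.000·sin(180°/6) = 12.00 mm); the cylinder at (14, 5) is absent (z outside [3, 7.5]); the r=3 cylinder at (13.5, 9) gives a regular 6-gon of circumradius 3 (constant along its height) (perimeter = 2·6·3.000·sin(180°/6) = 18.00 mm); Combining (union): the 2 present regions are separate (no shared area or edge), so areas and boundary lengths simply add and each stays a separate island — boundary = 30.00 mm; (rotated 80° about Z; rotation is an isometry so areas/perimeters/island counts are preserved). So its perimeter = 30.00 mm. Layer 172 (z = 17.2): the cylinder is absent (z outside [0, 14]); the cylinder at (14, 5) does not reach this height (z outside [3, 7.5]); the cylinder at (13.5, 9): section is a regular 6-gon, circumradius r=3 (perimeter = 2·6·3.000·sin(180°/6) = 18.00 mm); Taking the union: only the r=3 cylinder at (13.5, 9) is present, so the union is just that shape — boundary = 18.00 mm; (rotated 80° about Z; rotation is an isometry so areas/perimeters/island counts are preserved). So its perimeter = 18.00 mm. Layer 129 is larger (30.00 vs 18.00 mm).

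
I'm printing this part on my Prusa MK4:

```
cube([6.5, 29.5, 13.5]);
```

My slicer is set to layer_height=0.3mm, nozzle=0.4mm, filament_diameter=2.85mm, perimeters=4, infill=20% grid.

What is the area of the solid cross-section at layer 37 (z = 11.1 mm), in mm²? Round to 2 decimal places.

191.75 mm²

At z = 11.1 mm: the 6.5×29.5 cube contributes its full rectangle (area 191.75 mm²). Overall, the cross-section is a single solid region. Net area = 191.75 mm².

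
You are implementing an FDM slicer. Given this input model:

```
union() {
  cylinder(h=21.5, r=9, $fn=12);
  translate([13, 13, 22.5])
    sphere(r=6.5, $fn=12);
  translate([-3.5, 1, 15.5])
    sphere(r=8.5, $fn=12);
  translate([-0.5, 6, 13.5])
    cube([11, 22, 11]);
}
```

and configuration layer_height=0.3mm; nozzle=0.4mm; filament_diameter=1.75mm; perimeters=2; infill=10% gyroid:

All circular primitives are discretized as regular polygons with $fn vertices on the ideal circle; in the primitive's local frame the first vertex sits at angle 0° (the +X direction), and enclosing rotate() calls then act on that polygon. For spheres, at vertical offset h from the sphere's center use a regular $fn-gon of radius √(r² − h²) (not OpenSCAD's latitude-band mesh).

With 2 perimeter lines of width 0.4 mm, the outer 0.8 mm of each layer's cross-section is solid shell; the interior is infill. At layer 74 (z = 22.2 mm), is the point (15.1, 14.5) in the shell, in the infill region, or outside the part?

At z = 22.2 mm: the cylinder is absent (z outside [0, 21.5]); the r=6.5 sphere at (13, 13) slices to a regular 12-gon of circumradius 6.493 (√(r²−h²) with h=0.3 from center); the sphere at (-3.5, 1): section is a regular 12-gon, circumradius = √(r²−h²) = √(8.5²−6.7²) = 5.231; the 11×22 cube at (-0.5, 6) contributes its full rectangle; Combining (union): the regions partially overlap (shared area 32.45 mm²), so overlapping operands fuse into one piece — 2 connected regions. Overall, the cross-section has 2 separate islands. The nearest boundary edge runs (16.25, 18.62)→(18.62, 16.25); distance from the point to it = 3.73 mm. (Shell/infill is judged within the island containing the point — the largest one.) The point is inside the cross-section and 3.73 mm from the nearest boundary — more than the 0.8 mm shell width (2 × 0.4), so it's in the infill interior.

infill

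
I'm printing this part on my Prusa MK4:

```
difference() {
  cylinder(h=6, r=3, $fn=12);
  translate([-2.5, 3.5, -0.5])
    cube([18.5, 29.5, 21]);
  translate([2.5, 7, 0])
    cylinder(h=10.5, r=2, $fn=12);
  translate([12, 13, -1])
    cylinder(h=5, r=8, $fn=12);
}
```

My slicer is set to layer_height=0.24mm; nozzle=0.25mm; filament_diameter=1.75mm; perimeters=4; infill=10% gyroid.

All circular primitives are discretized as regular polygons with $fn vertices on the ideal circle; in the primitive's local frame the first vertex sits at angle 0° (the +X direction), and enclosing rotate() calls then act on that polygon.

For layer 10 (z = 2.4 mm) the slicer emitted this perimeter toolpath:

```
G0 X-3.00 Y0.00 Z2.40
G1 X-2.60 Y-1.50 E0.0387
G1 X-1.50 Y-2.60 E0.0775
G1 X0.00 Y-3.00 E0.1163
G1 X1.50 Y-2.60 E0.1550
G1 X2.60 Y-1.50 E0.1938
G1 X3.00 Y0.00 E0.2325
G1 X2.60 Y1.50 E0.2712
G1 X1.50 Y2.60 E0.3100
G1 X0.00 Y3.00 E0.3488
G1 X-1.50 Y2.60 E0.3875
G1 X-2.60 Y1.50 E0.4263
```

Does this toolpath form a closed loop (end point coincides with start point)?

no

Start point (G0): (-3.00, 0.00). End point (last G1): the path does not return to the start — open.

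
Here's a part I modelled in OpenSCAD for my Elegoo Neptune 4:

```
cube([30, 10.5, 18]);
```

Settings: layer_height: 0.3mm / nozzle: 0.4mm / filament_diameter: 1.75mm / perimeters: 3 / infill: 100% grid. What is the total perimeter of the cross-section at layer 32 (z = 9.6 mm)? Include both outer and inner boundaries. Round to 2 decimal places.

81.00 mm

At z = 9.6 mm: the cube is present — its section is the full 30×10.5 rectangle (perimeter 81.00 mm). Overall, the cross-section is a single solid region. Total boundary length (outer) = 81.00 mm.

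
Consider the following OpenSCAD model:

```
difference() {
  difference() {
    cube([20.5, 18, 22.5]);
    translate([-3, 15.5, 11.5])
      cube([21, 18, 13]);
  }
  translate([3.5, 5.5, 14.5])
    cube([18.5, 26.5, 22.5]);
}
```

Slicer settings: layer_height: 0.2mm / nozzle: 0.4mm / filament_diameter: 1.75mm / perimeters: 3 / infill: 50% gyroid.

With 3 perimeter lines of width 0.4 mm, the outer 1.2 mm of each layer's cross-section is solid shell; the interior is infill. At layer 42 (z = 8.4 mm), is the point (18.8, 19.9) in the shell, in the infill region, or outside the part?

At z = 8.4 mm: the cube (footprint 20.5×18) is included at this height; the cube at (-3, 15.5) is not intersected at this z (z outside [11.5, 24.5]); After the difference (first − rest): none of the subtracted shapes is present at this height, so the 20.5×18 cube is unchanged — 1 connected region; the cube at (3.5, 5.5) does not reach this height (z outside [14.5, 37]); After the difference (first − rest): none of the subtracted shapes is present at this height, so the result so far is unchanged — 1 connected region. Overall, the cross-section is a single solid region. The nearest boundary edge runs (20.50, 18.00)→(0.00, 18.00); distance from the point to it = 1.90 mm. The point is not inside any of the regions above, so it lies outside the cross-section (1.90 mm from the nearest boundary).

outside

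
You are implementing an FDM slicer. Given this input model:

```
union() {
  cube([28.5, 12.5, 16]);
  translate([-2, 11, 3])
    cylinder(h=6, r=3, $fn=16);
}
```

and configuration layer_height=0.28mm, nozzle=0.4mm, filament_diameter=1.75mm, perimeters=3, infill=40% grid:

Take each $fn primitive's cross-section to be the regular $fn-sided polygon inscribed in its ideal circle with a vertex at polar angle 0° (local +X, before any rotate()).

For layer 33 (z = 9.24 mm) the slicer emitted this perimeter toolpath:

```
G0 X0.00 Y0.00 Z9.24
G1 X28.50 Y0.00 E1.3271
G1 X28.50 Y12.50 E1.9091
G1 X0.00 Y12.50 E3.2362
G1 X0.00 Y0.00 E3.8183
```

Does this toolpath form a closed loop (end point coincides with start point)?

Start point (G0): (0.00, 0.00). End point (last G1): the path returns to the start — closed.

yes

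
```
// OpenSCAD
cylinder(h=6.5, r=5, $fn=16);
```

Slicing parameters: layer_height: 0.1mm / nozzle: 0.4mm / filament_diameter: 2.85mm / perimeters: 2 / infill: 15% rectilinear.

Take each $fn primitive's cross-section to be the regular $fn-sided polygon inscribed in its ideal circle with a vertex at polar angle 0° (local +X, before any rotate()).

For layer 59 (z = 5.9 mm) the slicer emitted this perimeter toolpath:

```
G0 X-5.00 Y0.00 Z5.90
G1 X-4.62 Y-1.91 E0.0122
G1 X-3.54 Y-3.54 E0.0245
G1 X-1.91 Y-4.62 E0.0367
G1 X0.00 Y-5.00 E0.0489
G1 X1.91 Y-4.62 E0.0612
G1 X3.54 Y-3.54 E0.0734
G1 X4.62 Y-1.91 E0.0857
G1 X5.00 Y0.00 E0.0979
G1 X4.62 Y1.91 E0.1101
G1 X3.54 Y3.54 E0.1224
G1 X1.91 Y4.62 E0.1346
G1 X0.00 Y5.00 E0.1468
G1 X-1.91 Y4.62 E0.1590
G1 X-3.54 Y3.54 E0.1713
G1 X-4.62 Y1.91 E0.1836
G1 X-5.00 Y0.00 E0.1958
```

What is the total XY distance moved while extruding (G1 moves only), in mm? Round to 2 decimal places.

Sum the Euclidean lengths of each G1 segment: total = 31.22 mm.

31.22 mm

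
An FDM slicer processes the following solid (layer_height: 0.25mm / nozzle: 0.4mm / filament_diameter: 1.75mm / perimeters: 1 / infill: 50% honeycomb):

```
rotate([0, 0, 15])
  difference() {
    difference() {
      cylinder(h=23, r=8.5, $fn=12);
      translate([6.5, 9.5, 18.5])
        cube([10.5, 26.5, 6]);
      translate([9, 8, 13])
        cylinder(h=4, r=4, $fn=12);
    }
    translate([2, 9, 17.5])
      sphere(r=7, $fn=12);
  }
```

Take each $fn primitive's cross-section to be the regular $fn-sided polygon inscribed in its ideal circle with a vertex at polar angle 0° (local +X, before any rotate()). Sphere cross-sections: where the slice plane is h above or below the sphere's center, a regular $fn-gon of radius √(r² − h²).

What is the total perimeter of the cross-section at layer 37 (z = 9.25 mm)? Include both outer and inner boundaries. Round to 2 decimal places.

At z = 9.25 mm: the r=8.5 cylinder gives a regular 12-gon of circumradius 8.5 (constant along its height) (perimeter = 2·12·8.500·sin(180°/12) = 52.80 mm); the cube at (6.5, 9.5) does not reach this height (z outside [18.5, 24.5]); the cylinder at (9, 8) is absent (z outside [13, 17]); Subtracting the remaining from the first: none of the subtracted shapes is present at this height, so the r=8.5 cylinder is unchanged — boundary = 52.80 mm; the sphere at (2, 9) is absent (|z−center|=8.250 > r=7); Taking the first minus the rest: none of the subtracted shapes is present at this height, so that combined region is unchanged — boundary = 52.80 mm; (rotated 15° about Z; rotation is an isometry so areas/perimeters/island counts are preserved). Overall, the cross-section is a single solid region. Total boundary length (outer) = 52.80 mm.

52.80 mm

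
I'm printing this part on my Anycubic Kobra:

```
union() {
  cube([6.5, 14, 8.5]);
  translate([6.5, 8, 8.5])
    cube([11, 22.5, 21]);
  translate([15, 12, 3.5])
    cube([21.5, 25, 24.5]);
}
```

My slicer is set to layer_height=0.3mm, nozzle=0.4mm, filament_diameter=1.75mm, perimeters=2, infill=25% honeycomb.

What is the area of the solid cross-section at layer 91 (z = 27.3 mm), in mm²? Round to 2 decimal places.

At z = 27.3 mm: the cube is not intersected at this z (z outside [0, 8.5]); the cube at (6.5, 8) is present — its section is the full 11×22.5 rectangle (area 247.50 mm²); the cube at (15, 12) is present — its section is the full 21.5×25 rectangle (area 537.50 mm²); Taking the union: the regions partially overlap — summed areas 785.00 mm² minus the doubly-counted overlap 46.25 mm² gives 738.75 mm² — area = 738.75 mm². Overall, the cross-section is a single solid region. Net area = 738.75 mm².

738.75 mm²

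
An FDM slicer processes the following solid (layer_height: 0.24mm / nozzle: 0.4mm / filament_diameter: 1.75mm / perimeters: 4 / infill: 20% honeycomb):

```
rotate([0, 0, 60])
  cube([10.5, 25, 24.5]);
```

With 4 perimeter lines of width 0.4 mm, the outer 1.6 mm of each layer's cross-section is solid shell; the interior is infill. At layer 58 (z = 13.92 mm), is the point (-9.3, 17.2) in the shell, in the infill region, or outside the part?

shell

At z = 13.92 mm: the cube (footprint 10.5×25) is included at this height; (whole slice rotated 60° about Z — lengths, areas and connectivity unchanged). Overall, the cross-section is a single solid region. Undo the 60° rotation: the query point maps to (10.246, 16.654) in the un-rotated model frame. The nearest boundary edge runs (10.50, 0.00)→(10.50, 25.00); distance from the point to it = 0.25 mm. The point is inside the cross-section, 0.25 mm from the nearest boundary — within the 1.6 mm shell band (4 × 0.4).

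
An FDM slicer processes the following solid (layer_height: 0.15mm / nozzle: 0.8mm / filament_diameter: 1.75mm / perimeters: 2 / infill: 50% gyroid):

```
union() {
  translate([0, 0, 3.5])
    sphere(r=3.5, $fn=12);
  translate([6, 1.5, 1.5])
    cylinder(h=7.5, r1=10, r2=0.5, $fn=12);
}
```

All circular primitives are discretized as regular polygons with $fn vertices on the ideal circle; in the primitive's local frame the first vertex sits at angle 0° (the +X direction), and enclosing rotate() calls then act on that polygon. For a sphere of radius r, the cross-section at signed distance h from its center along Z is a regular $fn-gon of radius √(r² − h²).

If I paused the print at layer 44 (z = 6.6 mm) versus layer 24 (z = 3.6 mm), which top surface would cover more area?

Layer 44 (z = 6.6): the r=3.5 sphere slices to a regular 12-gon of circumradius 1.625 (√(r²−h²) with h=3.1 from center) (area = (12/2)·1.625²·sin(360°/12) = 7.92 mm²); the cone at (6, 1.5): at t=0.680 of its height the radius interpolates to r₁+(r₂−r₁)t = 3.540, giving a regular 12-gon of that circumradius (area = (12/2)·3.540²·sin(360°/12) = 37.59 mm²); Combining (union): the 2 present regions are separate (no shared area or edge), so areas and boundary lengths simply add and each stays a separate island — area = 45.51 mm². So its area = 45.51 mm². Layer 24 (z = 3.6): the r=3.5 sphere slices to a regular 12-gon of circumradius 3.499 (√(r²−h²) with h=0.1 from center) (area = (12/2)·3.499²·sin(360°/12) = 36.72 mm²); the cone at (6, 1.5) (r1=10→r2=0.5) has section circumradius 7.340 here — a regular 12-gon (area = (12/2)·7.340²·sin(360°/12) = 161.63 mm²); Taking the union: the regions partially overlap — summed areas 198.35 mm² minus the doubly-counted overlap 23.21 mm² gives 175.13 mm² — area = 175.13 mm². So its area = 175.13 mm². Layer 24 is larger (175.13 vs 45.51 mm²).

layer 24 (z = 3.6 mm)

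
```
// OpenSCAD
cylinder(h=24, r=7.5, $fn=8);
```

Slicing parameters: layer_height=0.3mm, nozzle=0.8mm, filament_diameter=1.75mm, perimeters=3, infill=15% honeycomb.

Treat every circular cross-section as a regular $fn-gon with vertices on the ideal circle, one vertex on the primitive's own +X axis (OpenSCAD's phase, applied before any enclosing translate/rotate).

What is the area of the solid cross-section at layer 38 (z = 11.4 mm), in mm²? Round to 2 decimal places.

159.10 mm²

At z = 11.4 mm: the r=7.5 cylinder contributes a regular 8-gon of circumradius 7.5 (area = (8/2)·7.500²·sin(360°/8) = 159.10 mm²). Overall, the cross-section is a single solid region. Net area = 159.10 mm².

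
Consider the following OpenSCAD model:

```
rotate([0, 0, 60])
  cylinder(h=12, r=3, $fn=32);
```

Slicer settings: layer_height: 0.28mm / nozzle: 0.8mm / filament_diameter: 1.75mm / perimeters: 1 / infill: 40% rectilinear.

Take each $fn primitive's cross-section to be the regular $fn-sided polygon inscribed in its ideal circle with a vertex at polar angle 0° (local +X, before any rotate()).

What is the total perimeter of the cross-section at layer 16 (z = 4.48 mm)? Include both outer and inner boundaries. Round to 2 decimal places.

18.82 mm

At z = 4.48 mm: the cylinder: section is a regular 32-gon, circumradius r=3 (perimeter = 2·32·3.000·sin(180°/32) = 18.82 mm); (whole slice rotated 60° about Z — lengths, areas and connectivity unchanged). Overall, the cross-section is a single solid region. Total boundary length (outer) = 18.82 mm.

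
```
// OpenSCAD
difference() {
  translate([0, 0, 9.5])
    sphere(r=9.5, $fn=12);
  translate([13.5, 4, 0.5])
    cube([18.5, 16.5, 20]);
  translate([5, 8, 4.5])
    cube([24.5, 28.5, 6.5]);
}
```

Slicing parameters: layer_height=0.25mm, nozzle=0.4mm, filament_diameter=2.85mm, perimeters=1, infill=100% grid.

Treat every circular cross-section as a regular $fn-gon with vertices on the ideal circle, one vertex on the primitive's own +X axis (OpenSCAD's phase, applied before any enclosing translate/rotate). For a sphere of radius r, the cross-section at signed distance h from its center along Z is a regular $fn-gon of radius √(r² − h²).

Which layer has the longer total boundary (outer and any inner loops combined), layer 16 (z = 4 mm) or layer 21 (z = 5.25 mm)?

Layer 16 (z = 4): the r=9.5 sphere slices to a regular 12-gon of circumradius 7.746 (√(r²−h²) with h=5.5 from center) (perimeter = 2·12·7.746·sin(180°/12) = 48.12 mm); the cube at (13.5, 4) (footprint 18.5×16.5) is included at this height (perimeter 70.00 mm); the cube at (5, 8) does not reach this height (z outside [4.5, 11]); Taking the first minus the rest: starting from the r=9.5 sphere, the 18.5×16.5 cube at (13.5, 4) misses the remaining region (no effect) — boundary = 48.12 mm. So its perimeter = 48.12 mm. Layer 21 (z = 5.25): the r=9.5 sphere slices to a regular 12-gon of circumradius 8.496 (√(r²−h²) with h=4.25 from center) (perimeter = 2·12·8.496·sin(180°/12) = 52.78 mm); the 18.5×16.5 cube at (13.5, 4) contributes its full rectangle (perimeter 70.00 mm); the cube at (5, 8) (footprint 24.5×28.5) is included at this height (perimeter 106.00 mm); After the difference (first − rest): starting from the r=9.5 sphere, the 18.5×16.5 cube at (13.5, 4) misses the remaining region (no effect); the 24.5×28.5 cube at (5, 8) misses the remaining region (no effect) — boundary = 52.78 mm. So its perimeter = 52.78 mm. Layer 21 is larger (52.78 vs 48.12 mm).

layer 21 (z = 5.25 mm)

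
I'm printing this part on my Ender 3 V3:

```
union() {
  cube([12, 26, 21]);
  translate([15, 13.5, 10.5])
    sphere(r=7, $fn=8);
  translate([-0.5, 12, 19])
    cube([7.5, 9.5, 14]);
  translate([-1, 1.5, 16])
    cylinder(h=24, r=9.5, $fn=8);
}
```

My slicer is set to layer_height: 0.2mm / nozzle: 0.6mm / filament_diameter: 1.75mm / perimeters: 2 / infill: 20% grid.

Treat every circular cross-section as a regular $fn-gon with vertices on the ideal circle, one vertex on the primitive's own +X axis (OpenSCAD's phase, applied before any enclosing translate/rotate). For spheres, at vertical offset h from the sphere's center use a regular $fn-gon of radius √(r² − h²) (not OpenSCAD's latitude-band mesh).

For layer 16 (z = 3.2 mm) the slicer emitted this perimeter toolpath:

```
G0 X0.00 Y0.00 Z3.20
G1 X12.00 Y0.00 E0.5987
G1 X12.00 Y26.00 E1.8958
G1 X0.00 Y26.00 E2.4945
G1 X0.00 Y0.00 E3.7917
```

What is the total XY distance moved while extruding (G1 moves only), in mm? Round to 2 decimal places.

Sum the Euclidean lengths of each G1 segment: total = 76.00 mm.

76.00 mm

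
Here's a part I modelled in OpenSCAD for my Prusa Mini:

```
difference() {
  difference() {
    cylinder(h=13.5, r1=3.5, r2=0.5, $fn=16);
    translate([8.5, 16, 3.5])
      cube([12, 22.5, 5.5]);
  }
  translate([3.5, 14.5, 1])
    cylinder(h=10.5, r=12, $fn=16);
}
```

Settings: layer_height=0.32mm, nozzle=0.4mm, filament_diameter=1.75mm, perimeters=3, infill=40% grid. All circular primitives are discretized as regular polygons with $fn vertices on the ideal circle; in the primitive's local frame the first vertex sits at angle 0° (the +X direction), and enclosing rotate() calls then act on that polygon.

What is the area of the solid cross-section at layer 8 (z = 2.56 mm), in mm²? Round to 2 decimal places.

At z = 2.56 mm: the cone contributes a regular 16-gon of circumradius 2.931 (interpolated between r1=3.5 and r2=0.5 at t=0.190) (area = (16/2)·2.931²·sin(360°/16) = 26.30 mm²); the cube at (8.5, 16) is not intersected at this z (z outside [3.5, 9]); Taking the first minus the rest: none of the subtracted shapes is present at this height, so the cone is unchanged — area = 26.30 mm²; the r=12 cylinder at (3.5, 14.5) gives a regular 16-gon of circumradius 12 (constant along its height) (area = (16/2)·12.000²·sin(360°/16) = 440.85 mm²); Taking the first minus the rest: starting from the result so far (26.30 mm²), the r=12 cylinder at (3.5, 14.5) misses the remaining region (no effect) — area = 26.30 mm². Overall, the cross-section is a single solid region. Net area = 26.30 mm².

26.30 mm²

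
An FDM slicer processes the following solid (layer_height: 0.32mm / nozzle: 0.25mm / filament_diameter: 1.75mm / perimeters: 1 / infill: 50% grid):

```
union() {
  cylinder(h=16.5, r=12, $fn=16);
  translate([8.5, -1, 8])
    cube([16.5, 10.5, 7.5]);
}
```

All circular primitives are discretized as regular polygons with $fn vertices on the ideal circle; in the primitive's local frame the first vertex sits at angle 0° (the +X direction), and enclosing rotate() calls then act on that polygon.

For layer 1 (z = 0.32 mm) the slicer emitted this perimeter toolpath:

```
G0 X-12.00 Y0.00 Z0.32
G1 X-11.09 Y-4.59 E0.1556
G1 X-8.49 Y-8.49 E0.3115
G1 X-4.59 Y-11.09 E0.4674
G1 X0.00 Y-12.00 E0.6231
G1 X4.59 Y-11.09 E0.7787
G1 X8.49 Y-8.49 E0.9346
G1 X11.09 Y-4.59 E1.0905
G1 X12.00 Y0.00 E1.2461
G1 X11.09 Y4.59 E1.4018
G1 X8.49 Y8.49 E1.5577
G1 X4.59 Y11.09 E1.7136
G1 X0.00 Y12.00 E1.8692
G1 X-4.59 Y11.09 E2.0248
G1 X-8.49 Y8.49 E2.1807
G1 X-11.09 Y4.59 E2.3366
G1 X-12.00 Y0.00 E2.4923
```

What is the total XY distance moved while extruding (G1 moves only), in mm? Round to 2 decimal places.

Sum the Euclidean lengths of each G1 segment: total = 74.93 mm.

74.93 mm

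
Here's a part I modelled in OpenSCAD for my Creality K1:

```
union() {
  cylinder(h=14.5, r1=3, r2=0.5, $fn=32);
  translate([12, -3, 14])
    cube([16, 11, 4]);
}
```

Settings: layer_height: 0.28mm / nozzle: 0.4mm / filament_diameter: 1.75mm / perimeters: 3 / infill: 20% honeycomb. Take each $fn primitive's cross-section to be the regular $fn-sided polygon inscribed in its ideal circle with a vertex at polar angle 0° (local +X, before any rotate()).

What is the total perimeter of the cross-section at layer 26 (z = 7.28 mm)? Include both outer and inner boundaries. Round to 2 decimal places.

10.95 mm

At z = 7.28 mm: the cone (r1=3→r2=0.5) has section circumradius 1.745 here — a regular 32-gon (perimeter = 2·32·1.745·sin(180°/32) = 10.95 mm); the cube at (12, -3) does not reach this height (z outside [14, 18]); Merging all regions: only the cone is present, so the union is just that shape — boundary = 10.95 mm. Overall, the cross-section is a single solid region. Total boundary length (outer) = 10.95 mm.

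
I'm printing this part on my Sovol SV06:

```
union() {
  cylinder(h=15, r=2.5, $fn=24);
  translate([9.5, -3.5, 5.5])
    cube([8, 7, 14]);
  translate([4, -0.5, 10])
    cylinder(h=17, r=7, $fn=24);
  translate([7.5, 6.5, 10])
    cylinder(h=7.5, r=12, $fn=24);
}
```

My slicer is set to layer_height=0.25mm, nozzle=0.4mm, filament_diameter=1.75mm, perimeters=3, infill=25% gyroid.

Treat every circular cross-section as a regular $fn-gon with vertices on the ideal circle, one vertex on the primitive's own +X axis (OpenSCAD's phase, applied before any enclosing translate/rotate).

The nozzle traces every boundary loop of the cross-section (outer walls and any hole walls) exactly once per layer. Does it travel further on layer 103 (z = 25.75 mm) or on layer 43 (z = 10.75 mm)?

Layer 103 (z = 25.75): the cylinder does not reach this height (z outside [0, 15]); the cube at (9.5, -3.5) is absent (z outside [5.5, 19.5]); the r=7 cylinder at (4, -0.5) gives a regular 24-gon of circumradius 7 (constant along its height) (perimeter = 2·24·7.000·sin(180°/24) = 43.86 mm); the cylinder at (7.5, 6.5) does not reach this height (z outside [10, 17.5]); Merging all regions: only the r=7 cylinder at (4, -0.5) is present, so the union is just that shape — boundary = 43.86 mm. So its perimeter = 43.86 mm. Layer 43 (z = 10.75): the r=2.5 cylinder gives a regular 24-gon of circumradius 2.5 (constant along its height) (perimeter = 2·24·2.500·sin(180°/24) = 15.66 mm); the cube at (9.5, -3.5) is present — its section is the full 8×7 rectangle (perimeter 30.00 mm); the r=7 cylinder at (4, -0.5) gives a regular 24-gon of circumradius 7 (constant along its height) (perimeter = 2·24·7.000·sin(180°/24) = 43.86 mm); the r=12 cylinder at (7.5, 6.5) gives a regular 24-gon of circumradius 12 (constant along its height) (perimeter = 2·24·12.000·sin(180°/24) = 75.18 mm); Merging all regions: the regions partially overlap (shared area 193.02 mm²), so the edge portions inside another operand are dropped and the merged outline is re-measured after clipping — boundary = 80.73 mm. So its perimeter = 80.73 mm. Layer 43 is larger (80.73 vs 43.86 mm).

layer 43 (z = 10.75 mm)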